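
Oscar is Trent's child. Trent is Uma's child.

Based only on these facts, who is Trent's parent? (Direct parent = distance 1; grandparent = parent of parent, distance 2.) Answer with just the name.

Answer: Uma

Derivation:
Reconstructing the parent chain from the given facts:
  Uma -> Trent -> Oscar
(each arrow means 'parent of the next')
Positions in the chain (0 = top):
  position of Uma: 0
  position of Trent: 1
  position of Oscar: 2

Trent is at position 1; the parent is 1 step up the chain, i.e. position 0: Uma.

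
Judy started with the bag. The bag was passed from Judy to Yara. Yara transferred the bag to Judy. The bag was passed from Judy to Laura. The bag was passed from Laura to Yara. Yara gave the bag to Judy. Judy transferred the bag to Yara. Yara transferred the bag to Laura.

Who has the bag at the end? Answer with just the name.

Tracking the bag through each event:
Start: Judy has the bag.
After event 1: Yara has the bag.
After event 2: Judy has the bag.
After event 3: Laura has the bag.
After event 4: Yara has the bag.
After event 5: Judy has the bag.
After event 6: Yara has the bag.
After event 7: Laura has the bag.

Answer: Laura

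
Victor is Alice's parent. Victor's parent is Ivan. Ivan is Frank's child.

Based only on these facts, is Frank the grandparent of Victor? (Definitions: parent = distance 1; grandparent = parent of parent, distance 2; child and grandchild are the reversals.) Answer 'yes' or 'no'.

Reconstructing the parent chain from the given facts:
  Frank -> Ivan -> Victor -> Alice
(each arrow means 'parent of the next')
Positions in the chain (0 = top):
  position of Frank: 0
  position of Ivan: 1
  position of Victor: 2
  position of Alice: 3

Frank is at position 0, Victor is at position 2; signed distance (j - i) = 2.
'grandparent' requires j - i = 2. Actual distance is 2, so the relation HOLDS.

Answer: yes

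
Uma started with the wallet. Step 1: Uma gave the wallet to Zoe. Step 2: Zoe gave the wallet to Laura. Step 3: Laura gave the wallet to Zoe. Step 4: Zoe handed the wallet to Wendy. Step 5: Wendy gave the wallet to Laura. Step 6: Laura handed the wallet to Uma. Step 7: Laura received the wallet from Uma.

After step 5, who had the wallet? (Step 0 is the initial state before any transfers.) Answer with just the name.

Tracking the wallet holder through step 5:
After step 0 (start): Uma
After step 1: Zoe
After step 2: Laura
After step 3: Zoe
After step 4: Wendy
After step 5: Laura

At step 5, the holder is Laura.

Answer: Laura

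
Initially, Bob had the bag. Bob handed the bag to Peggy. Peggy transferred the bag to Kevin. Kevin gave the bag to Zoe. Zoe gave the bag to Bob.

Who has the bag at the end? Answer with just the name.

Answer: Bob

Derivation:
Tracking the bag through each event:
Start: Bob has the bag.
After event 1: Peggy has the bag.
After event 2: Kevin has the bag.
After event 3: Zoe has the bag.
After event 4: Bob has the bag.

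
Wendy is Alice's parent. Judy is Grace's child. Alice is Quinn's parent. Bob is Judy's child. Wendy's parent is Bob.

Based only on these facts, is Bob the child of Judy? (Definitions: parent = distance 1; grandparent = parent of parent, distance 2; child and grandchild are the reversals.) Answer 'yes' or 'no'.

Reconstructing the parent chain from the given facts:
  Grace -> Judy -> Bob -> Wendy -> Alice -> Quinn
(each arrow means 'parent of the next')
Positions in the chain (0 = top):
  position of Grace: 0
  position of Judy: 1
  position of Bob: 2
  position of Wendy: 3
  position of Alice: 4
  position of Quinn: 5

Bob is at position 2, Judy is at position 1; signed distance (j - i) = -1.
'child' requires j - i = -1. Actual distance is -1, so the relation HOLDS.

Answer: yes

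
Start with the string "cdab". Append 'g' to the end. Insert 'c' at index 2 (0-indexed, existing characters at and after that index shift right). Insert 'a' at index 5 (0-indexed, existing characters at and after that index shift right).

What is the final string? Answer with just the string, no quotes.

Answer: cdcabag

Derivation:
Applying each edit step by step:
Start: "cdab"
Op 1 (append 'g'): "cdab" -> "cdabg"
Op 2 (insert 'c' at idx 2): "cdabg" -> "cdcabg"
Op 3 (insert 'a' at idx 5): "cdcabg" -> "cdcabag"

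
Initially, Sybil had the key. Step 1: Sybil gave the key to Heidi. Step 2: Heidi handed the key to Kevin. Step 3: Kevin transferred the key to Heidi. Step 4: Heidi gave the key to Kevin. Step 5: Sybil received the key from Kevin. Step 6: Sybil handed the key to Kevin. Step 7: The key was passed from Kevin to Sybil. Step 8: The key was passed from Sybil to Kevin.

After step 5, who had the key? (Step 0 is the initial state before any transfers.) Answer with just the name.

Tracking the key holder through step 5:
After step 0 (start): Sybil
After step 1: Heidi
After step 2: Kevin
After step 3: Heidi
After step 4: Kevin
After step 5: Sybil

At step 5, the holder is Sybil.

Answer: Sybil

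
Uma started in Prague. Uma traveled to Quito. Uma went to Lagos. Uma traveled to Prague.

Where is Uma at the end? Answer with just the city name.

Answer: Prague

Derivation:
Tracking Uma's location:
Start: Uma is in Prague.
After move 1: Prague -> Quito. Uma is in Quito.
After move 2: Quito -> Lagos. Uma is in Lagos.
After move 3: Lagos -> Prague. Uma is in Prague.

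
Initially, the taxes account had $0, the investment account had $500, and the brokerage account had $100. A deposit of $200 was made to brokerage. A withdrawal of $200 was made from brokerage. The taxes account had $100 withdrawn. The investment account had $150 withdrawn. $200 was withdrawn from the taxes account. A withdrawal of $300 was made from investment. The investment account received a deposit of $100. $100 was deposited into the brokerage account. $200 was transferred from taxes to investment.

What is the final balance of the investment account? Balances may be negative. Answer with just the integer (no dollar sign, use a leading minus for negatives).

Answer: 350

Derivation:
Tracking account balances step by step:
Start: taxes=0, investment=500, brokerage=100
Event 1 (deposit 200 to brokerage): brokerage: 100 + 200 = 300. Balances: taxes=0, investment=500, brokerage=300
Event 2 (withdraw 200 from brokerage): brokerage: 300 - 200 = 100. Balances: taxes=0, investment=500, brokerage=100
Event 3 (withdraw 100 from taxes): taxes: 0 - 100 = -100. Balances: taxes=-100, investment=500, brokerage=100
Event 4 (withdraw 150 from investment): investment: 500 - 150 = 350. Balances: taxes=-100, investment=350, brokerage=100
Event 5 (withdraw 200 from taxes): taxes: -100 - 200 = -300. Balances: taxes=-300, investment=350, brokerage=100
Event 6 (withdraw 300 from investment): investment: 350 - 300 = 50. Balances: taxes=-300, investment=50, brokerage=100
Event 7 (deposit 100 to investment): investment: 50 + 100 = 150. Balances: taxes=-300, investment=150, brokerage=100
Event 8 (deposit 100 to brokerage): brokerage: 100 + 100 = 200. Balances: taxes=-300, investment=150, brokerage=200
Event 9 (transfer 200 taxes -> investment): taxes: -300 - 200 = -500, investment: 150 + 200 = 350. Balances: taxes=-500, investment=350, brokerage=200

Final balance of investment: 350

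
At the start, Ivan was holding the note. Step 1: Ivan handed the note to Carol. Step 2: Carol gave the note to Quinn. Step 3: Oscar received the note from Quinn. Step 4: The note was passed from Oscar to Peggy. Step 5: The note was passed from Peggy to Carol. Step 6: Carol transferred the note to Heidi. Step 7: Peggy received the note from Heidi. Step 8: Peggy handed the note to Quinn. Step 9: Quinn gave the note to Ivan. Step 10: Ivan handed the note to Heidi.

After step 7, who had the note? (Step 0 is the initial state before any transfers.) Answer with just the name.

Answer: Peggy

Derivation:
Tracking the note holder through step 7:
After step 0 (start): Ivan
After step 1: Carol
After step 2: Quinn
After step 3: Oscar
After step 4: Peggy
After step 5: Carol
After step 6: Heidi
After step 7: Peggy

At step 7, the holder is Peggy.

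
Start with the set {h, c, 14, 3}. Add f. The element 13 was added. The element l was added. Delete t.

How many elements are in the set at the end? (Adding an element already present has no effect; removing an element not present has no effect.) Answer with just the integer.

Answer: 7

Derivation:
Tracking the set through each operation:
Start: {14, 3, c, h}
Event 1 (add f): added. Set: {14, 3, c, f, h}
Event 2 (add 13): added. Set: {13, 14, 3, c, f, h}
Event 3 (add l): added. Set: {13, 14, 3, c, f, h, l}
Event 4 (remove t): not present, no change. Set: {13, 14, 3, c, f, h, l}

Final set: {13, 14, 3, c, f, h, l} (size 7)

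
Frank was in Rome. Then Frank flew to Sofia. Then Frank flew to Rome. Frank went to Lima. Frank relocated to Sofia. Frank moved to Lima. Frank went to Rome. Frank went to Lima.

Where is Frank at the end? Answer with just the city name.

Tracking Frank's location:
Start: Frank is in Rome.
After move 1: Rome -> Sofia. Frank is in Sofia.
After move 2: Sofia -> Rome. Frank is in Rome.
After move 3: Rome -> Lima. Frank is in Lima.
After move 4: Lima -> Sofia. Frank is in Sofia.
After move 5: Sofia -> Lima. Frank is in Lima.
After move 6: Lima -> Rome. Frank is in Rome.
After move 7: Rome -> Lima. Frank is in Lima.

Answer: Lima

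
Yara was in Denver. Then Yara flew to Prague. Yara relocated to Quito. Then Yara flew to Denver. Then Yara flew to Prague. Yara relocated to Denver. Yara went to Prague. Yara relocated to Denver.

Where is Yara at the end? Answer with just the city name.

Answer: Denver

Derivation:
Tracking Yara's location:
Start: Yara is in Denver.
After move 1: Denver -> Prague. Yara is in Prague.
After move 2: Prague -> Quito. Yara is in Quito.
After move 3: Quito -> Denver. Yara is in Denver.
After move 4: Denver -> Prague. Yara is in Prague.
After move 5: Prague -> Denver. Yara is in Denver.
After move 6: Denver -> Prague. Yara is in Prague.
After move 7: Prague -> Denver. Yara is in Denver.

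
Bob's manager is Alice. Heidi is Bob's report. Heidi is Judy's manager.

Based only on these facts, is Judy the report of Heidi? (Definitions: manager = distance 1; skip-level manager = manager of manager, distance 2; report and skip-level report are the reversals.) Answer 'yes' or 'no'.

Answer: yes

Derivation:
Reconstructing the manager chain from the given facts:
  Alice -> Bob -> Heidi -> Judy
(each arrow means 'manager of the next')
Positions in the chain (0 = top):
  position of Alice: 0
  position of Bob: 1
  position of Heidi: 2
  position of Judy: 3

Judy is at position 3, Heidi is at position 2; signed distance (j - i) = -1.
'report' requires j - i = -1. Actual distance is -1, so the relation HOLDS.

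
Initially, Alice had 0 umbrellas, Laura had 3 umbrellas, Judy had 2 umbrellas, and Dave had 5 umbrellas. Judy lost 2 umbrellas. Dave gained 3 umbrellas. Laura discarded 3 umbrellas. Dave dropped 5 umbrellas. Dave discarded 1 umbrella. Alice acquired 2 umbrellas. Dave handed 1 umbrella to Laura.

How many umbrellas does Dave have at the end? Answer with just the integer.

Tracking counts step by step:
Start: Alice=0, Laura=3, Judy=2, Dave=5
Event 1 (Judy -2): Judy: 2 -> 0. State: Alice=0, Laura=3, Judy=0, Dave=5
Event 2 (Dave +3): Dave: 5 -> 8. State: Alice=0, Laura=3, Judy=0, Dave=8
Event 3 (Laura -3): Laura: 3 -> 0. State: Alice=0, Laura=0, Judy=0, Dave=8
Event 4 (Dave -5): Dave: 8 -> 3. State: Alice=0, Laura=0, Judy=0, Dave=3
Event 5 (Dave -1): Dave: 3 -> 2. State: Alice=0, Laura=0, Judy=0, Dave=2
Event 6 (Alice +2): Alice: 0 -> 2. State: Alice=2, Laura=0, Judy=0, Dave=2
Event 7 (Dave -> Laura, 1): Dave: 2 -> 1, Laura: 0 -> 1. State: Alice=2, Laura=1, Judy=0, Dave=1

Dave's final count: 1

Answer: 1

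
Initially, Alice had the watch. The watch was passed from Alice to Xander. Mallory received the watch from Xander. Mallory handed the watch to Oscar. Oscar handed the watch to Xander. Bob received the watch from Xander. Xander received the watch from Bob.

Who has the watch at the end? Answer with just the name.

Answer: Xander

Derivation:
Tracking the watch through each event:
Start: Alice has the watch.
After event 1: Xander has the watch.
After event 2: Mallory has the watch.
After event 3: Oscar has the watch.
After event 4: Xander has the watch.
After event 5: Bob has the watch.
After event 6: Xander has the watch.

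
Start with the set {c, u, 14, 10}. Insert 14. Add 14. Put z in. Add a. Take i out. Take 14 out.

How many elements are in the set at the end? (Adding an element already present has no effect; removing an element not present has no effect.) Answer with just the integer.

Tracking the set through each operation:
Start: {10, 14, c, u}
Event 1 (add 14): already present, no change. Set: {10, 14, c, u}
Event 2 (add 14): already present, no change. Set: {10, 14, c, u}
Event 3 (add z): added. Set: {10, 14, c, u, z}
Event 4 (add a): added. Set: {10, 14, a, c, u, z}
Event 5 (remove i): not present, no change. Set: {10, 14, a, c, u, z}
Event 6 (remove 14): removed. Set: {10, a, c, u, z}

Final set: {10, a, c, u, z} (size 5)

Answer: 5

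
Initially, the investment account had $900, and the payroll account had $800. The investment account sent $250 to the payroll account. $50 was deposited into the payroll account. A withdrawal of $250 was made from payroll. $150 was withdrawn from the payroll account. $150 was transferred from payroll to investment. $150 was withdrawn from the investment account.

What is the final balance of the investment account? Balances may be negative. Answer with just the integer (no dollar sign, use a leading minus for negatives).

Tracking account balances step by step:
Start: investment=900, payroll=800
Event 1 (transfer 250 investment -> payroll): investment: 900 - 250 = 650, payroll: 800 + 250 = 1050. Balances: investment=650, payroll=1050
Event 2 (deposit 50 to payroll): payroll: 1050 + 50 = 1100. Balances: investment=650, payroll=1100
Event 3 (withdraw 250 from payroll): payroll: 1100 - 250 = 850. Balances: investment=650, payroll=850
Event 4 (withdraw 150 from payroll): payroll: 850 - 150 = 700. Balances: investment=650, payroll=700
Event 5 (transfer 150 payroll -> investment): payroll: 700 - 150 = 550, investment: 650 + 150 = 800. Balances: investment=800, payroll=550
Event 6 (withdraw 150 from investment): investment: 800 - 150 = 650. Balances: investment=650, payroll=550

Final balance of investment: 650

Answer: 650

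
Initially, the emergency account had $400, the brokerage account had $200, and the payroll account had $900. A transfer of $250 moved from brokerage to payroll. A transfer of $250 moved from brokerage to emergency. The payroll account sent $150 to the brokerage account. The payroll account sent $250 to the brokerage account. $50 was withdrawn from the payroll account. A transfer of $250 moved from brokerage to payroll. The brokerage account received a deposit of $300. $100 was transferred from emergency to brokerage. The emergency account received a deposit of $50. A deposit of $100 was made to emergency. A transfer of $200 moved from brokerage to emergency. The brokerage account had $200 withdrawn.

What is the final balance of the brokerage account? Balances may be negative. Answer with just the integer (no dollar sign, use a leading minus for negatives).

Tracking account balances step by step:
Start: emergency=400, brokerage=200, payroll=900
Event 1 (transfer 250 brokerage -> payroll): brokerage: 200 - 250 = -50, payroll: 900 + 250 = 1150. Balances: emergency=400, brokerage=-50, payroll=1150
Event 2 (transfer 250 brokerage -> emergency): brokerage: -50 - 250 = -300, emergency: 400 + 250 = 650. Balances: emergency=650, brokerage=-300, payroll=1150
Event 3 (transfer 150 payroll -> brokerage): payroll: 1150 - 150 = 1000, brokerage: -300 + 150 = -150. Balances: emergency=650, brokerage=-150, payroll=1000
Event 4 (transfer 250 payroll -> brokerage): payroll: 1000 - 250 = 750, brokerage: -150 + 250 = 100. Balances: emergency=650, brokerage=100, payroll=750
Event 5 (withdraw 50 from payroll): payroll: 750 - 50 = 700. Balances: emergency=650, brokerage=100, payroll=700
Event 6 (transfer 250 brokerage -> payroll): brokerage: 100 - 250 = -150, payroll: 700 + 250 = 950. Balances: emergency=650, brokerage=-150, payroll=950
Event 7 (deposit 300 to brokerage): brokerage: -150 + 300 = 150. Balances: emergency=650, brokerage=150, payroll=950
Event 8 (transfer 100 emergency -> brokerage): emergency: 650 - 100 = 550, brokerage: 150 + 100 = 250. Balances: emergency=550, brokerage=250, payroll=950
Event 9 (deposit 50 to emergency): emergency: 550 + 50 = 600. Balances: emergency=600, brokerage=250, payroll=950
Event 10 (deposit 100 to emergency): emergency: 600 + 100 = 700. Balances: emergency=700, brokerage=250, payroll=950
Event 11 (transfer 200 brokerage -> emergency): brokerage: 250 - 200 = 50, emergency: 700 + 200 = 900. Balances: emergency=900, brokerage=50, payroll=950
Event 12 (withdraw 200 from brokerage): brokerage: 50 - 200 = -150. Balances: emergency=900, brokerage=-150, payroll=950

Final balance of brokerage: -150

Answer: -150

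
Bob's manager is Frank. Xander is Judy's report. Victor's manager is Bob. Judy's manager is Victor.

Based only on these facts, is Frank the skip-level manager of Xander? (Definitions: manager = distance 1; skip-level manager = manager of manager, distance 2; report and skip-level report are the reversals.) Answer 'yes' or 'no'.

Reconstructing the manager chain from the given facts:
  Frank -> Bob -> Victor -> Judy -> Xander
(each arrow means 'manager of the next')
Positions in the chain (0 = top):
  position of Frank: 0
  position of Bob: 1
  position of Victor: 2
  position of Judy: 3
  position of Xander: 4

Frank is at position 0, Xander is at position 4; signed distance (j - i) = 4.
'skip-level manager' requires j - i = 2. Actual distance is 4, so the relation does NOT hold.

Answer: no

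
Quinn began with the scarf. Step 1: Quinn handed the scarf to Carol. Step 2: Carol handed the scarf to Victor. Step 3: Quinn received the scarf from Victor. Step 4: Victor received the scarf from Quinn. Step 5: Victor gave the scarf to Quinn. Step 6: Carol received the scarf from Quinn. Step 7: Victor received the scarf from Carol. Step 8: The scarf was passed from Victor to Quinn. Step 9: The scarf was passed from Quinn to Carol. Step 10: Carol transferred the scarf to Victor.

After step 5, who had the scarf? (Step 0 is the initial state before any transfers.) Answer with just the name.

Tracking the scarf holder through step 5:
After step 0 (start): Quinn
After step 1: Carol
After step 2: Victor
After step 3: Quinn
After step 4: Victor
After step 5: Quinn

At step 5, the holder is Quinn.

Answer: Quinn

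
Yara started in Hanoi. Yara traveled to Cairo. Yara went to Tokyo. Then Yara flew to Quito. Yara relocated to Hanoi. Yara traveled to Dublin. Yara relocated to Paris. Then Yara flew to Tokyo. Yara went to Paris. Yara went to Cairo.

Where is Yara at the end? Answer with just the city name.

Tracking Yara's location:
Start: Yara is in Hanoi.
After move 1: Hanoi -> Cairo. Yara is in Cairo.
After move 2: Cairo -> Tokyo. Yara is in Tokyo.
After move 3: Tokyo -> Quito. Yara is in Quito.
After move 4: Quito -> Hanoi. Yara is in Hanoi.
After move 5: Hanoi -> Dublin. Yara is in Dublin.
After move 6: Dublin -> Paris. Yara is in Paris.
After move 7: Paris -> Tokyo. Yara is in Tokyo.
After move 8: Tokyo -> Paris. Yara is in Paris.
After move 9: Paris -> Cairo. Yara is in Cairo.

Answer: Cairo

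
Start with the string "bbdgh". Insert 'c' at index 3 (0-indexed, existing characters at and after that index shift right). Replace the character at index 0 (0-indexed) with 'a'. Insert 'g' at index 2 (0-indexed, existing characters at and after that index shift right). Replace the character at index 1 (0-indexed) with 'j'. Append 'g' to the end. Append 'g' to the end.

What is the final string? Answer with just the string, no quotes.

Answer: ajgdcghgg

Derivation:
Applying each edit step by step:
Start: "bbdgh"
Op 1 (insert 'c' at idx 3): "bbdgh" -> "bbdcgh"
Op 2 (replace idx 0: 'b' -> 'a'): "bbdcgh" -> "abdcgh"
Op 3 (insert 'g' at idx 2): "abdcgh" -> "abgdcgh"
Op 4 (replace idx 1: 'b' -> 'j'): "abgdcgh" -> "ajgdcgh"
Op 5 (append 'g'): "ajgdcgh" -> "ajgdcghg"
Op 6 (append 'g'): "ajgdcghg" -> "ajgdcghgg"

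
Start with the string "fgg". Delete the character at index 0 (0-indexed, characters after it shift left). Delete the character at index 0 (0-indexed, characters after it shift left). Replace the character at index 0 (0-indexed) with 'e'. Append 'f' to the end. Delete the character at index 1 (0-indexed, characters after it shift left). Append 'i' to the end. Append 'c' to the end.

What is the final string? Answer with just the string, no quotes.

Answer: eic

Derivation:
Applying each edit step by step:
Start: "fgg"
Op 1 (delete idx 0 = 'f'): "fgg" -> "gg"
Op 2 (delete idx 0 = 'g'): "gg" -> "g"
Op 3 (replace idx 0: 'g' -> 'e'): "g" -> "e"
Op 4 (append 'f'): "e" -> "ef"
Op 5 (delete idx 1 = 'f'): "ef" -> "e"
Op 6 (append 'i'): "e" -> "ei"
Op 7 (append 'c'): "ei" -> "eic"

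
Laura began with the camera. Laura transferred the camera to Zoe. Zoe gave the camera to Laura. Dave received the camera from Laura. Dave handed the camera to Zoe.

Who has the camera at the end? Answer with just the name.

Answer: Zoe

Derivation:
Tracking the camera through each event:
Start: Laura has the camera.
After event 1: Zoe has the camera.
After event 2: Laura has the camera.
After event 3: Dave has the camera.
After event 4: Zoe has the camera.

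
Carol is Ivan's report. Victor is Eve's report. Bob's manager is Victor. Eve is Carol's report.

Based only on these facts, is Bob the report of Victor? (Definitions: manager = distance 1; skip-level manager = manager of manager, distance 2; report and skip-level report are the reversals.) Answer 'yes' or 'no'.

Answer: yes

Derivation:
Reconstructing the manager chain from the given facts:
  Ivan -> Carol -> Eve -> Victor -> Bob
(each arrow means 'manager of the next')
Positions in the chain (0 = top):
  position of Ivan: 0
  position of Carol: 1
  position of Eve: 2
  position of Victor: 3
  position of Bob: 4

Bob is at position 4, Victor is at position 3; signed distance (j - i) = -1.
'report' requires j - i = -1. Actual distance is -1, so the relation HOLDS.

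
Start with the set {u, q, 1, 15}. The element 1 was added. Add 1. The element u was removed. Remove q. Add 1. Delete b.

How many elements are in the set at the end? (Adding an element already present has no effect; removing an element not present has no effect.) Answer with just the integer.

Answer: 2

Derivation:
Tracking the set through each operation:
Start: {1, 15, q, u}
Event 1 (add 1): already present, no change. Set: {1, 15, q, u}
Event 2 (add 1): already present, no change. Set: {1, 15, q, u}
Event 3 (remove u): removed. Set: {1, 15, q}
Event 4 (remove q): removed. Set: {1, 15}
Event 5 (add 1): already present, no change. Set: {1, 15}
Event 6 (remove b): not present, no change. Set: {1, 15}

Final set: {1, 15} (size 2)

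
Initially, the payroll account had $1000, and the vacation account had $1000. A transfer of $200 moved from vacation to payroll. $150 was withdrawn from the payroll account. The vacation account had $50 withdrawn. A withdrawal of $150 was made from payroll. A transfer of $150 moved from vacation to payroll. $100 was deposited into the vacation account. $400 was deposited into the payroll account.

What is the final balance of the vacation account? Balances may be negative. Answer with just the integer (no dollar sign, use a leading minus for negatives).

Answer: 700

Derivation:
Tracking account balances step by step:
Start: payroll=1000, vacation=1000
Event 1 (transfer 200 vacation -> payroll): vacation: 1000 - 200 = 800, payroll: 1000 + 200 = 1200. Balances: payroll=1200, vacation=800
Event 2 (withdraw 150 from payroll): payroll: 1200 - 150 = 1050. Balances: payroll=1050, vacation=800
Event 3 (withdraw 50 from vacation): vacation: 800 - 50 = 750. Balances: payroll=1050, vacation=750
Event 4 (withdraw 150 from payroll): payroll: 1050 - 150 = 900. Balances: payroll=900, vacation=750
Event 5 (transfer 150 vacation -> payroll): vacation: 750 - 150 = 600, payroll: 900 + 150 = 1050. Balances: payroll=1050, vacation=600
Event 6 (deposit 100 to vacation): vacation: 600 + 100 = 700. Balances: payroll=1050, vacation=700
Event 7 (deposit 400 to payroll): payroll: 1050 + 400 = 1450. Balances: payroll=1450, vacation=700

Final balance of vacation: 700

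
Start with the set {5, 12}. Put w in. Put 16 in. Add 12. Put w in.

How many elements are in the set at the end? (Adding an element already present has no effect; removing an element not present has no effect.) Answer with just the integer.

Tracking the set through each operation:
Start: {12, 5}
Event 1 (add w): added. Set: {12, 5, w}
Event 2 (add 16): added. Set: {12, 16, 5, w}
Event 3 (add 12): already present, no change. Set: {12, 16, 5, w}
Event 4 (add w): already present, no change. Set: {12, 16, 5, w}

Final set: {12, 16, 5, w} (size 4)

Answer: 4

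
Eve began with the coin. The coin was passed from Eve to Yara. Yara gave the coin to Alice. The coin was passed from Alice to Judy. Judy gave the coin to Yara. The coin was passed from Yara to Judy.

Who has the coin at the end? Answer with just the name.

Tracking the coin through each event:
Start: Eve has the coin.
After event 1: Yara has the coin.
After event 2: Alice has the coin.
After event 3: Judy has the coin.
After event 4: Yara has the coin.
After event 5: Judy has the coin.

Answer: Judy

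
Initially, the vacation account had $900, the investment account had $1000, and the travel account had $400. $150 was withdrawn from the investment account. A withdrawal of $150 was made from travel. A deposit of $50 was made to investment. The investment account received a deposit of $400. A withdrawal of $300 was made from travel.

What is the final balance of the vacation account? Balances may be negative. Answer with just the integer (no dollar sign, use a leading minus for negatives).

Answer: 900

Derivation:
Tracking account balances step by step:
Start: vacation=900, investment=1000, travel=400
Event 1 (withdraw 150 from investment): investment: 1000 - 150 = 850. Balances: vacation=900, investment=850, travel=400
Event 2 (withdraw 150 from travel): travel: 400 - 150 = 250. Balances: vacation=900, investment=850, travel=250
Event 3 (deposit 50 to investment): investment: 850 + 50 = 900. Balances: vacation=900, investment=900, travel=250
Event 4 (deposit 400 to investment): investment: 900 + 400 = 1300. Balances: vacation=900, investment=1300, travel=250
Event 5 (withdraw 300 from travel): travel: 250 - 300 = -50. Balances: vacation=900, investment=1300, travel=-50

Final balance of vacation: 900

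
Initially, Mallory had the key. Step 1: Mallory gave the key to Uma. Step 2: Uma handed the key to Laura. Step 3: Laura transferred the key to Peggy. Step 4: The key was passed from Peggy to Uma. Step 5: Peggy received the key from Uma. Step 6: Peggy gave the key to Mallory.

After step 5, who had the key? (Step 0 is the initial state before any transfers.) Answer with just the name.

Answer: Peggy

Derivation:
Tracking the key holder through step 5:
After step 0 (start): Mallory
After step 1: Uma
After step 2: Laura
After step 3: Peggy
After step 4: Uma
After step 5: Peggy

At step 5, the holder is Peggy.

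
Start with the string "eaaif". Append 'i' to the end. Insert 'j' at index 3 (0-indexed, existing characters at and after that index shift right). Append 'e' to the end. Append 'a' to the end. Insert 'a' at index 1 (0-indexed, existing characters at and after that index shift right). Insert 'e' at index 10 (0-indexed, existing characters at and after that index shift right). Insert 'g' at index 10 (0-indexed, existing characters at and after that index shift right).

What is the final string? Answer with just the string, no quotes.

Answer: eaaajifieage

Derivation:
Applying each edit step by step:
Start: "eaaif"
Op 1 (append 'i'): "eaaif" -> "eaaifi"
Op 2 (insert 'j' at idx 3): "eaaifi" -> "eaajifi"
Op 3 (append 'e'): "eaajifi" -> "eaajifie"
Op 4 (append 'a'): "eaajifie" -> "eaajifiea"
Op 5 (insert 'a' at idx 1): "eaajifiea" -> "eaaajifiea"
Op 6 (insert 'e' at idx 10): "eaaajifiea" -> "eaaajifieae"
Op 7 (insert 'g' at idx 10): "eaaajifieae" -> "eaaajifieage"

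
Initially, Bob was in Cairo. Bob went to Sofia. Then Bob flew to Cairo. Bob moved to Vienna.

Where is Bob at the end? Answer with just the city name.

Answer: Vienna

Derivation:
Tracking Bob's location:
Start: Bob is in Cairo.
After move 1: Cairo -> Sofia. Bob is in Sofia.
After move 2: Sofia -> Cairo. Bob is in Cairo.
After move 3: Cairo -> Vienna. Bob is in Vienna.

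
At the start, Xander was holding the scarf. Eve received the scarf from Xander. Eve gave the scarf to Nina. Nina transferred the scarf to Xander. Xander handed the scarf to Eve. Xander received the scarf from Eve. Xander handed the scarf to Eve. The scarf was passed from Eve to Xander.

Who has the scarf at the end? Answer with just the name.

Answer: Xander

Derivation:
Tracking the scarf through each event:
Start: Xander has the scarf.
After event 1: Eve has the scarf.
After event 2: Nina has the scarf.
After event 3: Xander has the scarf.
After event 4: Eve has the scarf.
After event 5: Xander has the scarf.
After event 6: Eve has the scarf.
After event 7: Xander has the scarf.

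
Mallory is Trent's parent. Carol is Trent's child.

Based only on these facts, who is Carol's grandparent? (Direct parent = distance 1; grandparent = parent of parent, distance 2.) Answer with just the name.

Answer: Mallory

Derivation:
Reconstructing the parent chain from the given facts:
  Mallory -> Trent -> Carol
(each arrow means 'parent of the next')
Positions in the chain (0 = top):
  position of Mallory: 0
  position of Trent: 1
  position of Carol: 2

Carol is at position 2; the grandparent is 2 steps up the chain, i.e. position 0: Mallory.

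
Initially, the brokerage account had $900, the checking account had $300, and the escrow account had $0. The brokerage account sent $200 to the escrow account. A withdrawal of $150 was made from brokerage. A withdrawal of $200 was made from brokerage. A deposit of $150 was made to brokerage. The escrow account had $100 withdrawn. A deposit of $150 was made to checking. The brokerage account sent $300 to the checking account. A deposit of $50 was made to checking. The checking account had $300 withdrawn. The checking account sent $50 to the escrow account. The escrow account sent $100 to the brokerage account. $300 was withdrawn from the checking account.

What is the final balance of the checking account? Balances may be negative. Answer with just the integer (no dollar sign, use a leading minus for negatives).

Answer: 150

Derivation:
Tracking account balances step by step:
Start: brokerage=900, checking=300, escrow=0
Event 1 (transfer 200 brokerage -> escrow): brokerage: 900 - 200 = 700, escrow: 0 + 200 = 200. Balances: brokerage=700, checking=300, escrow=200
Event 2 (withdraw 150 from brokerage): brokerage: 700 - 150 = 550. Balances: brokerage=550, checking=300, escrow=200
Event 3 (withdraw 200 from brokerage): brokerage: 550 - 200 = 350. Balances: brokerage=350, checking=300, escrow=200
Event 4 (deposit 150 to brokerage): brokerage: 350 + 150 = 500. Balances: brokerage=500, checking=300, escrow=200
Event 5 (withdraw 100 from escrow): escrow: 200 - 100 = 100. Balances: brokerage=500, checking=300, escrow=100
Event 6 (deposit 150 to checking): checking: 300 + 150 = 450. Balances: brokerage=500, checking=450, escrow=100
Event 7 (transfer 300 brokerage -> checking): brokerage: 500 - 300 = 200, checking: 450 + 300 = 750. Balances: brokerage=200, checking=750, escrow=100
Event 8 (deposit 50 to checking): checking: 750 + 50 = 800. Balances: brokerage=200, checking=800, escrow=100
Event 9 (withdraw 300 from checking): checking: 800 - 300 = 500. Balances: brokerage=200, checking=500, escrow=100
Event 10 (transfer 50 checking -> escrow): checking: 500 - 50 = 450, escrow: 100 + 50 = 150. Balances: brokerage=200, checking=450, escrow=150
Event 11 (transfer 100 escrow -> brokerage): escrow: 150 - 100 = 50, brokerage: 200 + 100 = 300. Balances: brokerage=300, checking=450, escrow=50
Event 12 (withdraw 300 from checking): checking: 450 - 300 = 150. Balances: brokerage=300, checking=150, escrow=50

Final balance of checking: 150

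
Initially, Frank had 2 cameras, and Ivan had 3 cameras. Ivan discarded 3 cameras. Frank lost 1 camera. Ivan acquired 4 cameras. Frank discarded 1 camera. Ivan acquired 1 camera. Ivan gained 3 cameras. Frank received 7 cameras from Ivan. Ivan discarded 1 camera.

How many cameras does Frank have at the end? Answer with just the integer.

Tracking counts step by step:
Start: Frank=2, Ivan=3
Event 1 (Ivan -3): Ivan: 3 -> 0. State: Frank=2, Ivan=0
Event 2 (Frank -1): Frank: 2 -> 1. State: Frank=1, Ivan=0
Event 3 (Ivan +4): Ivan: 0 -> 4. State: Frank=1, Ivan=4
Event 4 (Frank -1): Frank: 1 -> 0. State: Frank=0, Ivan=4
Event 5 (Ivan +1): Ivan: 4 -> 5. State: Frank=0, Ivan=5
Event 6 (Ivan +3): Ivan: 5 -> 8. State: Frank=0, Ivan=8
Event 7 (Ivan -> Frank, 7): Ivan: 8 -> 1, Frank: 0 -> 7. State: Frank=7, Ivan=1
Event 8 (Ivan -1): Ivan: 1 -> 0. State: Frank=7, Ivan=0

Frank's final count: 7

Answer: 7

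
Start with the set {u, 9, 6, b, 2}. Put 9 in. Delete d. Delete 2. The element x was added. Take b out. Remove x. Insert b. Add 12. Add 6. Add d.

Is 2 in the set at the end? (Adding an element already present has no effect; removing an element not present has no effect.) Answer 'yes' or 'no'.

Answer: no

Derivation:
Tracking the set through each operation:
Start: {2, 6, 9, b, u}
Event 1 (add 9): already present, no change. Set: {2, 6, 9, b, u}
Event 2 (remove d): not present, no change. Set: {2, 6, 9, b, u}
Event 3 (remove 2): removed. Set: {6, 9, b, u}
Event 4 (add x): added. Set: {6, 9, b, u, x}
Event 5 (remove b): removed. Set: {6, 9, u, x}
Event 6 (remove x): removed. Set: {6, 9, u}
Event 7 (add b): added. Set: {6, 9, b, u}
Event 8 (add 12): added. Set: {12, 6, 9, b, u}
Event 9 (add 6): already present, no change. Set: {12, 6, 9, b, u}
Event 10 (add d): added. Set: {12, 6, 9, b, d, u}

Final set: {12, 6, 9, b, d, u} (size 6)
2 is NOT in the final set.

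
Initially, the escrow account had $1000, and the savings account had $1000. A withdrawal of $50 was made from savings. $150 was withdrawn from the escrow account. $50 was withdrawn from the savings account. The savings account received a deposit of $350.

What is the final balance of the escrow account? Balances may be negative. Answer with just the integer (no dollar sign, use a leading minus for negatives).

Tracking account balances step by step:
Start: escrow=1000, savings=1000
Event 1 (withdraw 50 from savings): savings: 1000 - 50 = 950. Balances: escrow=1000, savings=950
Event 2 (withdraw 150 from escrow): escrow: 1000 - 150 = 850. Balances: escrow=850, savings=950
Event 3 (withdraw 50 from savings): savings: 950 - 50 = 900. Balances: escrow=850, savings=900
Event 4 (deposit 350 to savings): savings: 900 + 350 = 1250. Balances: escrow=850, savings=1250

Final balance of escrow: 850

Answer: 850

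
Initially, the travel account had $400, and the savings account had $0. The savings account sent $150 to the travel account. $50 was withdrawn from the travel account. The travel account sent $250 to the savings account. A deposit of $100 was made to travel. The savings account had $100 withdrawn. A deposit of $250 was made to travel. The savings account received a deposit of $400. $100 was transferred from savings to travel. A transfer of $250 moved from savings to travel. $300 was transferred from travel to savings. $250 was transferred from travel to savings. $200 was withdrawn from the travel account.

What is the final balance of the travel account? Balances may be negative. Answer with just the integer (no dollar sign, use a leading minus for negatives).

Answer: 200

Derivation:
Tracking account balances step by step:
Start: travel=400, savings=0
Event 1 (transfer 150 savings -> travel): savings: 0 - 150 = -150, travel: 400 + 150 = 550. Balances: travel=550, savings=-150
Event 2 (withdraw 50 from travel): travel: 550 - 50 = 500. Balances: travel=500, savings=-150
Event 3 (transfer 250 travel -> savings): travel: 500 - 250 = 250, savings: -150 + 250 = 100. Balances: travel=250, savings=100
Event 4 (deposit 100 to travel): travel: 250 + 100 = 350. Balances: travel=350, savings=100
Event 5 (withdraw 100 from savings): savings: 100 - 100 = 0. Balances: travel=350, savings=0
Event 6 (deposit 250 to travel): travel: 350 + 250 = 600. Balances: travel=600, savings=0
Event 7 (deposit 400 to savings): savings: 0 + 400 = 400. Balances: travel=600, savings=400
Event 8 (transfer 100 savings -> travel): savings: 400 - 100 = 300, travel: 600 + 100 = 700. Balances: travel=700, savings=300
Event 9 (transfer 250 savings -> travel): savings: 300 - 250 = 50, travel: 700 + 250 = 950. Balances: travel=950, savings=50
Event 10 (transfer 300 travel -> savings): travel: 950 - 300 = 650, savings: 50 + 300 = 350. Balances: travel=650, savings=350
Event 11 (transfer 250 travel -> savings): travel: 650 - 250 = 400, savings: 350 + 250 = 600. Balances: travel=400, savings=600
Event 12 (withdraw 200 from travel): travel: 400 - 200 = 200. Balances: travel=200, savings=600

Final balance of travel: 200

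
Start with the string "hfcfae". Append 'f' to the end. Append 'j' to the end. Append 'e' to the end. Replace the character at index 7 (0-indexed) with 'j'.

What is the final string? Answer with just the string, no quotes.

Answer: hfcfaefje

Derivation:
Applying each edit step by step:
Start: "hfcfae"
Op 1 (append 'f'): "hfcfae" -> "hfcfaef"
Op 2 (append 'j'): "hfcfaef" -> "hfcfaefj"
Op 3 (append 'e'): "hfcfaefj" -> "hfcfaefje"
Op 4 (replace idx 7: 'j' -> 'j'): "hfcfaefje" -> "hfcfaefje"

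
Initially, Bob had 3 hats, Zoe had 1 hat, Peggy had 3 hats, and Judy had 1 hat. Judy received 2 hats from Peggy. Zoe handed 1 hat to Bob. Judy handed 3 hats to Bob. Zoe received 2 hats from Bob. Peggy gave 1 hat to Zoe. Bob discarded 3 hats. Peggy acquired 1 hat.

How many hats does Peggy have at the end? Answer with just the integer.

Tracking counts step by step:
Start: Bob=3, Zoe=1, Peggy=3, Judy=1
Event 1 (Peggy -> Judy, 2): Peggy: 3 -> 1, Judy: 1 -> 3. State: Bob=3, Zoe=1, Peggy=1, Judy=3
Event 2 (Zoe -> Bob, 1): Zoe: 1 -> 0, Bob: 3 -> 4. State: Bob=4, Zoe=0, Peggy=1, Judy=3
Event 3 (Judy -> Bob, 3): Judy: 3 -> 0, Bob: 4 -> 7. State: Bob=7, Zoe=0, Peggy=1, Judy=0
Event 4 (Bob -> Zoe, 2): Bob: 7 -> 5, Zoe: 0 -> 2. State: Bob=5, Zoe=2, Peggy=1, Judy=0
Event 5 (Peggy -> Zoe, 1): Peggy: 1 -> 0, Zoe: 2 -> 3. State: Bob=5, Zoe=3, Peggy=0, Judy=0
Event 6 (Bob -3): Bob: 5 -> 2. State: Bob=2, Zoe=3, Peggy=0, Judy=0
Event 7 (Peggy +1): Peggy: 0 -> 1. State: Bob=2, Zoe=3, Peggy=1, Judy=0

Peggy's final count: 1

Answer: 1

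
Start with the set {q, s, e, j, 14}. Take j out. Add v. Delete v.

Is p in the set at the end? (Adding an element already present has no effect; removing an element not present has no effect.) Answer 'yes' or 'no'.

Tracking the set through each operation:
Start: {14, e, j, q, s}
Event 1 (remove j): removed. Set: {14, e, q, s}
Event 2 (add v): added. Set: {14, e, q, s, v}
Event 3 (remove v): removed. Set: {14, e, q, s}

Final set: {14, e, q, s} (size 4)
p is NOT in the final set.

Answer: no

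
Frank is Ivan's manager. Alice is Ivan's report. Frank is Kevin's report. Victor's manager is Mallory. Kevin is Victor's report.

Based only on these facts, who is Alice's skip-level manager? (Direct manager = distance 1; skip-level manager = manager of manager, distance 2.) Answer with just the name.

Answer: Frank

Derivation:
Reconstructing the manager chain from the given facts:
  Mallory -> Victor -> Kevin -> Frank -> Ivan -> Alice
(each arrow means 'manager of the next')
Positions in the chain (0 = top):
  position of Mallory: 0
  position of Victor: 1
  position of Kevin: 2
  position of Frank: 3
  position of Ivan: 4
  position of Alice: 5

Alice is at position 5; the skip-level manager is 2 steps up the chain, i.e. position 3: Frank.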